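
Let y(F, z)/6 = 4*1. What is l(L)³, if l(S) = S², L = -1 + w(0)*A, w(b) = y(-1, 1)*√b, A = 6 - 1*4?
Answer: 1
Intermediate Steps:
y(F, z) = 24 (y(F, z) = 6*(4*1) = 6*4 = 24)
A = 2 (A = 6 - 4 = 2)
w(b) = 24*√b
L = -1 (L = -1 + (24*√0)*2 = -1 + (24*0)*2 = -1 + 0*2 = -1 + 0 = -1)
l(L)³ = ((-1)²)³ = 1³ = 1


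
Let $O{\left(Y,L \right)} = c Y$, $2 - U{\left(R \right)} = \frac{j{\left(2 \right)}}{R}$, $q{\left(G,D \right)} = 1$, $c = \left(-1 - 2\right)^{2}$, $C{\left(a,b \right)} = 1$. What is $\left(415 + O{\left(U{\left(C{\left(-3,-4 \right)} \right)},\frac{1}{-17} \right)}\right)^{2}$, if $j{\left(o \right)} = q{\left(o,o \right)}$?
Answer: $179776$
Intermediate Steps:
$c = 9$ ($c = \left(-3\right)^{2} = 9$)
$j{\left(o \right)} = 1$
$U{\left(R \right)} = 2 - \frac{1}{R}$ ($U{\left(R \right)} = 2 - 1 \frac{1}{R} = 2 - \frac{1}{R}$)
$O{\left(Y,L \right)} = 9 Y$
$\left(415 + O{\left(U{\left(C{\left(-3,-4 \right)} \right)},\frac{1}{-17} \right)}\right)^{2} = \left(415 + 9 \left(2 - 1^{-1}\right)\right)^{2} = \left(415 + 9 \left(2 - 1\right)\right)^{2} = \left(415 + 9 \cdot 1\right)^{2} = \left(415 + 9\right)^{2} = 424^{2} = 179776$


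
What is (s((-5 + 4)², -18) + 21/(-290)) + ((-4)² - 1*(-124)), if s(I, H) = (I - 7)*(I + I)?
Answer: 37099/290 ≈ 127.93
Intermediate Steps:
s(I, H) = 2*I*(-7 + I) (s(I, H) = (-7 + I)*(2*I) = 2*I*(-7 + I))
(s((-5 + 4)², -18) + 21/(-290)) + ((-4)² - 1*(-124)) = (2*(-5 + 4)²*(-7 + (-5 + 4)²) + 21/(-290)) + ((-4)² - 1*(-124)) = (2*(-1)²*(-7 + (-1)²) + 21*(-1/290)) + (16 + 124) = (2*1*(-7 + 1) - 21/290) + 140 = (2*1*(-6) - 21/290) + 140 = (-12 - 21/290) + 140 = -3501/290 + 140 = 37099/290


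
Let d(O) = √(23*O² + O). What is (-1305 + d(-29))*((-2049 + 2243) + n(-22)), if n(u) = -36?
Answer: -206190 + 474*√2146 ≈ -1.8423e+5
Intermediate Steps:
d(O) = √(O + 23*O²)
(-1305 + d(-29))*((-2049 + 2243) + n(-22)) = (-1305 + √(-29*(1 + 23*(-29))))*((-2049 + 2243) - 36) = (-1305 + √(-29*(1 - 667)))*(194 - 36) = (-1305 + √(-29*(-666)))*158 = (-1305 + √19314)*158 = (-1305 + 3*√2146)*158 = -206190 + 474*√2146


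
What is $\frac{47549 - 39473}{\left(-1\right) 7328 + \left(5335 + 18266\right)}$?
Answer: $\frac{8076}{16273} \approx 0.49628$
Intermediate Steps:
$\frac{47549 - 39473}{\left(-1\right) 7328 + \left(5335 + 18266\right)} = \frac{8076}{-7328 + 23601} = \frac{8076}{16273}$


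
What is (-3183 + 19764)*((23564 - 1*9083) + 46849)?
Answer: 1016912730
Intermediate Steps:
(-3183 + 19764)*((23564 - 1*9083) + 46849) = 16581*((23564 - 9083) + 46849) = 16581*(14481 + 46849) = 16581*61330 = 1016912730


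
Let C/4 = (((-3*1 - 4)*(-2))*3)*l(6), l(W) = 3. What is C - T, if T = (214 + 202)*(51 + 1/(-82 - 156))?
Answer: -2464520/119 ≈ -20710.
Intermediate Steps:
C = 504 (C = 4*((((-3*1 - 4)*(-2))*3)*3) = 4*((((-3 - 4)*(-2))*3)*3) = 4*((-7*(-2)*3)*3) = 4*((14*3)*3) = 4*(42*3) = 4*126 = 504)
T = 2524496/119 (T = 416*(51 + 1/(-238)) = 416*(51 - 1/238) = 416*(12137/238) = 2524496/119 ≈ 21214.)
C - T = 504 - 1*2524496/119 = 504 - 2524496/119 = -2464520/119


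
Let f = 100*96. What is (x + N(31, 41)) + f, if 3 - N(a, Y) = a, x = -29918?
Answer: -20346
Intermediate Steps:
N(a, Y) = 3 - a
f = 9600
(x + N(31, 41)) + f = (-29918 + (3 - 1*31)) + 9600 = (-29918 + (3 - 31)) + 9600 = (-29918 - 28) + 9600 = -29946 + 9600 = -20346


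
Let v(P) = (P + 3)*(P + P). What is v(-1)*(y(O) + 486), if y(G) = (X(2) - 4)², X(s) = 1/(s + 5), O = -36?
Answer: -98172/49 ≈ -2003.5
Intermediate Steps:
X(s) = 1/(5 + s)
y(G) = 729/49 (y(G) = (1/(5 + 2) - 4)² = (1/7 - 4)² = (⅐ - 4)² = (-27/7)² = 729/49)
v(P) = 2*P*(3 + P) (v(P) = (3 + P)*(2*P) = 2*P*(3 + P))
v(-1)*(y(O) + 486) = (2*(-1)*(3 - 1))*(729/49 + 486) = (2*(-1)*2)*(24543/49) = -4*24543/49 = -98172/49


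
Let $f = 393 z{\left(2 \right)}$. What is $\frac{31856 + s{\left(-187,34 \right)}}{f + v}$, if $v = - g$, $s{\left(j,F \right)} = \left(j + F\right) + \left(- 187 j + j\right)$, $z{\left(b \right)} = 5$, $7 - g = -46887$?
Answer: $- \frac{66485}{44929} \approx -1.4798$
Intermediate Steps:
$g = 46894$ ($g = 7 - -46887 = 7 + 46887 = 46894$)
$s{\left(j,F \right)} = F - 185 j$ ($s{\left(j,F \right)} = \left(F + j\right) - 186 j = F - 185 j$)
$f = 1965$ ($f = 393 \cdot 5 = 1965$)
$v = -46894$ ($v = \left(-1\right) 46894 = -46894$)
$\frac{31856 + s{\left(-187,34 \right)}}{f + v} = \frac{31856 + \left(34 - -34595\right)}{1965 - 46894} = \frac{31856 + \left(34 + 34595\right)}{-44929} = \left(31856 + 34629\right) \left(- \frac{1}{44929}\right) = 66485 \left(- \frac{1}{44929}\right) = - \frac{66485}{44929}$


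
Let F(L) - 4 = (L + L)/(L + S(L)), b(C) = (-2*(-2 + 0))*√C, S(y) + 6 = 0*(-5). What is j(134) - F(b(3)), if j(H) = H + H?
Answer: 256 - 4*√3 ≈ 249.07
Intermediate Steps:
S(y) = -6 (S(y) = -6 + 0*(-5) = -6 + 0 = -6)
j(H) = 2*H
b(C) = 4*√C (b(C) = (-2*(-2))*√C = 4*√C)
F(L) = 4 + 2*L/(-6 + L) (F(L) = 4 + (L + L)/(L - 6) = 4 + (2*L)/(-6 + L) = 4 + 2*L/(-6 + L))
j(134) - F(b(3)) = 2*134 - 6*(-4 + 4*√3)/(-6 + 4*√3) = 268 - 6*(-4 + 4*√3)/(-6 + 4*√3)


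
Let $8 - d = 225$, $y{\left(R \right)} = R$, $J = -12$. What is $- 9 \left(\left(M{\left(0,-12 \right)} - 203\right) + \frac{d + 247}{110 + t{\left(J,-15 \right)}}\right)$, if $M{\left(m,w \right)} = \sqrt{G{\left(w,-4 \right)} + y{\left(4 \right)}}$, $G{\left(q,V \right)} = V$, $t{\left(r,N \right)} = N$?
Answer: $\frac{34659}{19} \approx 1824.2$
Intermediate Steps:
$d = -217$ ($d = 8 - 225 = -217$)
$M{\left(m,w \right)} = 0$ ($M{\left(m,w \right)} = \sqrt{-4 + 4} = \sqrt{0} = 0$)
$- 9 \left(\left(M{\left(0,-12 \right)} - 203\right) + \frac{d + 247}{110 + t{\left(J,-15 \right)}}\right) = - 9 \left(\left(0 - 203\right) + \frac{-217 + 247}{110 - 15}\right) = - 9 \left(-203 + \frac{30}{95}\right) = - 9 \left(-203 + 30 \cdot \frac{1}{95}\right) = - 9 \left(-203 + \frac{6}{19}\right) = \left(-9\right) \left(- \frac{3851}{19}\right) = \frac{34659}{19}$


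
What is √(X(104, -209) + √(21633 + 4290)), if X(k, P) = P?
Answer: √(-209 + √25923) ≈ 6.9278*I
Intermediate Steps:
√(X(104, -209) + √(21633 + 4290)) = √(-209 + √(21633 + 4290)) = √(-209 + √25923)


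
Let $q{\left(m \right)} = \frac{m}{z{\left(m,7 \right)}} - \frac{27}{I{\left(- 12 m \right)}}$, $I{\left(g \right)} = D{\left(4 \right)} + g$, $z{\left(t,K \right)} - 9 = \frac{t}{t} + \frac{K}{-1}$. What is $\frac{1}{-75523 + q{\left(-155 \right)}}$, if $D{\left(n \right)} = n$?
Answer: $- \frac{5592}{422613617} \approx -1.3232 \cdot 10^{-5}$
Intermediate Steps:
$z{\left(t,K \right)} = 10 - K$ ($z{\left(t,K \right)} = 9 + \left(\frac{t}{t} + \frac{K}{-1}\right) = 9 + \left(1 + K \left(-1\right)\right) = 9 - \left(-1 + K\right) = 10 - K$)
$I{\left(g \right)} = 4 + g$
$q{\left(m \right)} = - \frac{27}{4 - 12 m} + \frac{m}{3}$ ($q{\left(m \right)} = \frac{m}{10 - 7} - \frac{27}{4 - 12 m} = \frac{m}{3} - \frac{27}{4 - 12 m} = - \frac{27}{4 - 12 m} + \frac{m}{3}$)
$\frac{1}{-75523 + q{\left(-155 \right)}} = \frac{1}{-75523 + \frac{81 + 4 \left(-155\right) \left(-1 + 3 \left(-155\right)\right)}{12 \left(-1 + 3 \left(-155\right)\right)}} = \frac{1}{-75523 + \frac{81 + 4 \left(-155\right) \left(-1 - 465\right)}{12 \left(-1 - 465\right)}} = \frac{1}{-75523 + \frac{81 + 4 \left(-155\right) \left(-466\right)}{12 \left(-466\right)}} = \frac{1}{-75523 + \frac{1}{12} \left(- \frac{1}{466}\right) \left(81 + 288920\right)} = \frac{1}{-75523 + \frac{1}{12} \left(- \frac{1}{466}\right) 289001} = \frac{1}{-75523 - \frac{289001}{5592}} = \frac{1}{- \frac{422613617}{5592}} = - \frac{5592}{422613617}$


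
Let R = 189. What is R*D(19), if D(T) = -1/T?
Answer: -189/19 ≈ -9.9474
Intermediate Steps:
R*D(19) = 189*(-1/19) = -189/19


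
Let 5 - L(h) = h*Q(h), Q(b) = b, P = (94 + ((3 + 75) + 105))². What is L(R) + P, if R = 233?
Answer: 22445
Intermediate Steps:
P = 76729 (P = (94 + (78 + 105))² = (94 + 183)² = 277² = 76729)
L(h) = 5 - h² (L(h) = 5 - h*h = 5 - h²)
L(R) + P = (5 - 1*233²) + 76729 = (5 - 1*54289) + 76729 = (5 - 54289) + 76729 = -54284 + 76729 = 22445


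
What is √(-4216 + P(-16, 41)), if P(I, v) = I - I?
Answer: 2*I*√1054 ≈ 64.931*I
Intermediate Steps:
P(I, v) = 0
√(-4216 + P(-16, 41)) = √(-4216 + 0) = √(-4216) = 2*I*√1054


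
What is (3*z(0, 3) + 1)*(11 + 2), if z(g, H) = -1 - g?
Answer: -26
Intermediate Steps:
(3*z(0, 3) + 1)*(11 + 2) = (3*(-1 - 1*0) + 1)*(11 + 2) = (3*(-1 + 0) + 1)*13 = (3*(-1) + 1)*13 = (-3 + 1)*13 = -2*13 = -26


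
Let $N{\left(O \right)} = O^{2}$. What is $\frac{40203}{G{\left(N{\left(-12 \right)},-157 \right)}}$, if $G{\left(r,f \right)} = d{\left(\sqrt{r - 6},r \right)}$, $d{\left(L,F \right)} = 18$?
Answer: $\frac{4467}{2} \approx 2233.5$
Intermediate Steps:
$G{\left(r,f \right)} = 18$
$\frac{40203}{G{\left(N{\left(-12 \right)},-157 \right)}} = \frac{40203}{18} = 40203 \cdot \frac{1}{18} = \frac{4467}{2}$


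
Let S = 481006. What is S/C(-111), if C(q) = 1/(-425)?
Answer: -204427550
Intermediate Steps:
C(q) = -1/425
S/C(-111) = 481006/(-1/425) = 481006*(-425) = -204427550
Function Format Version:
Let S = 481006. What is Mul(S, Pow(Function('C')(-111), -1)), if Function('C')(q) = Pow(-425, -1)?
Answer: -204427550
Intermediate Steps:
Function('C')(q) = Rational(-1, 425)
Mul(S, Pow(Function('C')(-111), -1)) = Mul(481006, Pow(Rational(-1, 425), -1)) = Mul(481006, -425) = -204427550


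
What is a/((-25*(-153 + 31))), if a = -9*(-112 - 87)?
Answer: 1791/3050 ≈ 0.58721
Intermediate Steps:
a = 1791 (a = -9*(-199) = 1791)
a/((-25*(-153 + 31))) = 1791/((-25*(-153 + 31))) = 1791/((-25*(-122))) = 1791/3050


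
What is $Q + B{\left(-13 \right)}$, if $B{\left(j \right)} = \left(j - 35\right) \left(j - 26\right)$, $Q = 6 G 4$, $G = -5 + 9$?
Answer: $1968$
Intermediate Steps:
$G = 4$
$Q = 96$ ($Q = 6 \cdot 4 \cdot 4 = 24 \cdot 4 = 96$)
$B{\left(j \right)} = \left(-35 + j\right) \left(-26 + j\right)$
$Q + B{\left(-13 \right)} = 96 + \left(910 + \left(-13\right)^{2} - -793\right) = 96 + \left(910 + 169 + 793\right) = 96 + 1872 = 1968$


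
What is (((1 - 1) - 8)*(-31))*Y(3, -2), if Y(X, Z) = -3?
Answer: -744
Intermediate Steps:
(((1 - 1) - 8)*(-31))*Y(3, -2) = (((1 - 1) - 8)*(-31))*(-3) = ((0 - 8)*(-31))*(-3) = -8*(-31)*(-3) = 248*(-3) = -744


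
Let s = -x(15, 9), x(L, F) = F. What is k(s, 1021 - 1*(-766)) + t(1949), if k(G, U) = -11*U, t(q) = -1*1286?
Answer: -20943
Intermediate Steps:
t(q) = -1286
s = -9 (s = -1*9 = -9)
k(s, 1021 - 1*(-766)) + t(1949) = -11*(1021 - 1*(-766)) - 1286 = -11*(1021 + 766) - 1286 = -11*1787 - 1286 = -19657 - 1286 = -20943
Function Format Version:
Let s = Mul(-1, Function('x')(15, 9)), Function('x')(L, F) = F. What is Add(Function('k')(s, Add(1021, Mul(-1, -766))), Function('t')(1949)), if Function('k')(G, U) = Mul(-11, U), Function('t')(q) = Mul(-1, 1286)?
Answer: -20943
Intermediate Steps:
Function('t')(q) = -1286
s = -9 (s = Mul(-1, 9) = -9)
Add(Function('k')(s, Add(1021, Mul(-1, -766))), Function('t')(1949)) = Add(Mul(-11, Add(1021, Mul(-1, -766))), -1286) = Add(Mul(-11, Add(1021, 766)), -1286) = Add(Mul(-11, 1787), -1286) = Add(-19657, -1286) = -20943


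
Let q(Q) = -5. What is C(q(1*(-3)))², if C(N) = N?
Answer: 25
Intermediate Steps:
C(q(1*(-3)))² = (-5)² = 25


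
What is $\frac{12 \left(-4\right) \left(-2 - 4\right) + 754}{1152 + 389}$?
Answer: $\frac{1042}{1541} \approx 0.67618$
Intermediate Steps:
$\frac{12 \left(-4\right) \left(-2 - 4\right) + 754}{1152 + 389} = \frac{- 48 \left(-2 - 4\right) + 754}{1541} = \left(\left(-48\right) \left(-6\right) + 754\right) \frac{1}{1541} = \left(288 + 754\right) \frac{1}{1541} = 1042 \cdot \frac{1}{1541} = \frac{1042}{1541}$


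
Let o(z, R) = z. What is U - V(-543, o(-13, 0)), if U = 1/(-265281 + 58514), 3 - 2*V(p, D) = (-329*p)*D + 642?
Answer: -240032915563/206767 ≈ -1.1609e+6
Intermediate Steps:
V(p, D) = -639/2 + 329*D*p/2 (V(p, D) = 3/2 - ((-329*p)*D + 642)/2 = 3/2 - (-329*D*p + 642)/2 = 3/2 - (642 - 329*D*p)/2 = 3/2 + (-321 + 329*D*p/2) = -639/2 + 329*D*p/2)
U = -1/206767 (U = 1/(-206767) = -1/206767 ≈ -4.8364e-6)
U - V(-543, o(-13, 0)) = -1/206767 - (-639/2 + (329/2)*(-13)*(-543)) = -1/206767 - (-639/2 + 2322411/2) = -1/206767 - 1*1160886 = -1/206767 - 1160886 = -240032915563/206767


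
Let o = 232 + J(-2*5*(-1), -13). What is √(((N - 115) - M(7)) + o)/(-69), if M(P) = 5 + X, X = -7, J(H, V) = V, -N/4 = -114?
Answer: -√562/69 ≈ -0.34357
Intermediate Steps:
N = 456 (N = -4*(-114) = 456)
o = 219 (o = 232 - 13 = 219)
M(P) = -2 (M(P) = 5 - 7 = -2)
√(((N - 115) - M(7)) + o)/(-69) = √(((456 - 115) - 1*(-2)) + 219)/(-69) = √((341 + 2) + 219)*(-1/69) = √(343 + 219)*(-1/69) = √562*(-1/69) = -√562/69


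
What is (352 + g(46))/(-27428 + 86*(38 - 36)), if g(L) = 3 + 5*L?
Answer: -585/27256 ≈ -0.021463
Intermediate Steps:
(352 + g(46))/(-27428 + 86*(38 - 36)) = (352 + (3 + 5*46))/(-27428 + 86*(38 - 36)) = (352 + (3 + 230))/(-27428 + 86*2) = (352 + 233)/(-27428 + 172) = 585/(-27256) = 585*(-1/27256) = -585/27256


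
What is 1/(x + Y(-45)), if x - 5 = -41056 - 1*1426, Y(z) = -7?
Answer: -1/42484 ≈ -2.3538e-5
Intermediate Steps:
x = -42477 (x = 5 + (-41056 - 1*1426) = 5 + (-41056 - 1426) = 5 - 42482 = -42477)
1/(x + Y(-45)) = 1/(-42477 - 7) = 1/(-42484) = -1/42484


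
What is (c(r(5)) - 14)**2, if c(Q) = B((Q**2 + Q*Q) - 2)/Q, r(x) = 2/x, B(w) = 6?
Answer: 1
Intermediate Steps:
c(Q) = 6/Q
(c(r(5)) - 14)**2 = (6/((2/5)) - 14)**2 = (6/((2*(1/5))) - 14)**2 = (6/(2/5) - 14)**2 = (6*(5/2) - 14)**2 = (15 - 14)**2 = 1**2 = 1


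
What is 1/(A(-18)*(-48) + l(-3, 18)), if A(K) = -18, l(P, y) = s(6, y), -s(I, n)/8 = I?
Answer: 1/816 ≈ 0.0012255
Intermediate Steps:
s(I, n) = -8*I
l(P, y) = -48 (l(P, y) = -8*6 = -48)
1/(A(-18)*(-48) + l(-3, 18)) = 1/(-18*(-48) - 48) = 1/(864 - 48) = 1/816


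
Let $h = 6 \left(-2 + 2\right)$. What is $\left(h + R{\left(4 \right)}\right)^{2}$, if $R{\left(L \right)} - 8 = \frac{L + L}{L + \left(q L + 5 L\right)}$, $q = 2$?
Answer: $\frac{1089}{16} \approx 68.063$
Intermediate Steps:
$h = 0$ ($h = 6 \cdot 0 = 0$)
$R{\left(L \right)} = \frac{33}{4}$ ($R{\left(L \right)} = 8 + \frac{L + L}{L + \left(2 L + 5 L\right)} = 8 + \frac{2 L}{L + 7 L} = 8 + \frac{2 L}{8 L} = 8 + 2 L \frac{1}{8 L} = 8 + \frac{1}{4} = \frac{33}{4}$)
$\left(h + R{\left(4 \right)}\right)^{2} = \left(0 + \frac{33}{4}\right)^{2} = \left(\frac{33}{4}\right)^{2} = \frac{1089}{16}$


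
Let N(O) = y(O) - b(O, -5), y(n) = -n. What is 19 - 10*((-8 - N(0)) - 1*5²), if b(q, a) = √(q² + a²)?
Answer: 299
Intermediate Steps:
b(q, a) = √(a² + q²)
N(O) = -O - √(25 + O²) (N(O) = -O - √((-5)² + O²) = -O - √(25 + O²))
19 - 10*((-8 - N(0)) - 1*5²) = 19 - 10*((-8 - (-1*0 - √(25 + 0²))) - 1*5²) = 19 - 10*((-8 - (0 - √(25 + 0))) - 1*25) = 19 - 10*((-8 - (0 - √25)) - 25) = 19 - 10*((-8 - (0 - 1*5)) - 25) = 19 - 10*((-8 - (0 - 5)) - 25) = 19 - 10*((-8 - 1*(-5)) - 25) = 19 - 10*((-8 + 5) - 25) = 19 - 10*(-3 - 25) = 19 - 10*(-28) = 19 + 280 = 299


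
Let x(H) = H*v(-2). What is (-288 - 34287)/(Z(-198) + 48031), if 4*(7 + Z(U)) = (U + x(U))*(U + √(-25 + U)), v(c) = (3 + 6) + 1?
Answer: -798221500/3607505529 - 2789050*I*√223/3607505529 ≈ -0.22127 - 0.011545*I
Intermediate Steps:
v(c) = 10 (v(c) = 9 + 1 = 10)
x(H) = 10*H (x(H) = H*10 = 10*H)
Z(U) = -7 + 11*U*(U + √(-25 + U))/4 (Z(U) = -7 + ((U + 10*U)*(U + √(-25 + U)))/4 = -7 + ((11*U)*(U + √(-25 + U)))/4 = -7 + (11*U*(U + √(-25 + U)))/4 = -7 + 11*U*(U + √(-25 + U))/4)
(-288 - 34287)/(Z(-198) + 48031) = (-288 - 34287)/((-7 + (11/4)*(-198)² + (11/4)*(-198)*√(-25 - 198)) + 48031) = -34575/((-7 + (11/4)*39204 + (11/4)*(-198)*√(-223)) + 48031) = -34575/((-7 + 107811 + (11/4)*(-198)*(I*√223)) + 48031) = -34575/((-7 + 107811 - 1089*I*√223/2) + 48031) = -34575/((107804 - 1089*I*√223/2) + 48031) = -34575/(155835 - 1089*I*√223/2)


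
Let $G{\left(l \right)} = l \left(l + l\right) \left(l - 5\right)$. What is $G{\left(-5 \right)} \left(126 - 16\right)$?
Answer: $-55000$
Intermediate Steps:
$G{\left(l \right)} = 2 l^{2} \left(-5 + l\right)$ ($G{\left(l \right)} = l 2 l \left(-5 + l\right) = 2 l^{2} \left(-5 + l\right)$)
$G{\left(-5 \right)} \left(126 - 16\right) = 2 \left(-5\right)^{2} \left(-5 - 5\right) \left(126 - 16\right) = 2 \cdot 25 \left(-10\right) \left(126 - 16\right) = - 500 \left(126 - 16\right) = \left(-500\right) 110 = -55000$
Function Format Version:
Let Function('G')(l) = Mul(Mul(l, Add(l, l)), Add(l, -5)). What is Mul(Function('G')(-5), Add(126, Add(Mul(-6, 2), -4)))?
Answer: -55000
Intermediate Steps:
Function('G')(l) = Mul(2, Pow(l, 2), Add(-5, l)) (Function('G')(l) = Mul(Mul(l, Mul(2, l)), Add(-5, l)) = Mul(Mul(2, Pow(l, 2)), Add(-5, l)) = Mul(2, Pow(l, 2), Add(-5, l)))
Mul(Function('G')(-5), Add(126, Add(Mul(-6, 2), -4))) = Mul(Mul(2, Pow(-5, 2), Add(-5, -5)), Add(126, Add(Mul(-6, 2), -4))) = Mul(Mul(2, 25, -10), Add(126, Add(-12, -4))) = Mul(-500, Add(126, -16)) = Mul(-500, 110) = -55000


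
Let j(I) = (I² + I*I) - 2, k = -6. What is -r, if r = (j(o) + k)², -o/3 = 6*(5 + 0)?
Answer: -262180864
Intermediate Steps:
o = -90 (o = -18*(5 + 0) = -18*5 = -3*30 = -90)
j(I) = -2 + 2*I² (j(I) = (I² + I²) - 2 = 2*I² - 2 = -2 + 2*I²)
r = 262180864 (r = ((-2 + 2*(-90)²) - 6)² = ((-2 + 2*8100) - 6)² = ((-2 + 16200) - 6)² = (16198 - 6)² = 16192² = 262180864)
-r = -1*262180864 = -262180864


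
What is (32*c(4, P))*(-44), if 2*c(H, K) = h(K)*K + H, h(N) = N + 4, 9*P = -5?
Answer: -118976/81 ≈ -1468.8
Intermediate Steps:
P = -5/9 (P = (⅑)*(-5) = -5/9 ≈ -0.55556)
h(N) = 4 + N
c(H, K) = H/2 + K*(4 + K)/2 (c(H, K) = ((4 + K)*K + H)/2 = (K*(4 + K) + H)/2 = (H + K*(4 + K))/2 = H/2 + K*(4 + K)/2)
(32*c(4, P))*(-44) = (32*((½)*4 + (½)*(-5/9)*(4 - 5/9)))*(-44) = (32*(2 + (½)*(-5/9)*(31/9)))*(-44) = (32*(2 - 155/162))*(-44) = (32*(169/162))*(-44) = (2704/81)*(-44) = -118976/81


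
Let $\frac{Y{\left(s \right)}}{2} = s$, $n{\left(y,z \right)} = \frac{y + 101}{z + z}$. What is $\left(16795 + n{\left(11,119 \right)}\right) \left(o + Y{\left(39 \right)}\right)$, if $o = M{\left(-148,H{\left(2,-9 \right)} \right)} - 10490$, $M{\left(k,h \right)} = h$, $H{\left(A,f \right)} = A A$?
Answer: $- \frac{2971723384}{17} \approx -1.7481 \cdot 10^{8}$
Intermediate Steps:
$H{\left(A,f \right)} = A^{2}$
$n{\left(y,z \right)} = \frac{101 + y}{2 z}$
$Y{\left(s \right)} = 2 s$
$o = -10486$ ($o = 2^{2} - 10490 = 4 - 10490 = -10486$)
$\left(16795 + n{\left(11,119 \right)}\right) \left(o + Y{\left(39 \right)}\right) = \left(16795 + \frac{101 + 11}{2 \cdot 119}\right) \left(-10486 + 2 \cdot 39\right) = \left(16795 + \frac{1}{2} \cdot \frac{1}{119} \cdot 112\right) \left(-10486 + 78\right) = \left(16795 + \frac{8}{17}\right) \left(-10408\right) = \frac{285523}{17} \left(-10408\right) = - \frac{2971723384}{17}$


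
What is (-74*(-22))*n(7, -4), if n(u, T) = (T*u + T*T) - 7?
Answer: -30932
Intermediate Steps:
n(u, T) = -7 + T² + T*u (n(u, T) = (T*u + T²) - 7 = (T² + T*u) - 7 = -7 + T² + T*u)
(-74*(-22))*n(7, -4) = (-74*(-22))*(-7 + (-4)² - 4*7) = 1628*(-7 + 16 - 28) = 1628*(-19) = -30932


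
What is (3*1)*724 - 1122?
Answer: 1050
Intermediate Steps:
(3*1)*724 - 1122 = 3*724 - 1122 = 2172 - 1122 = 1050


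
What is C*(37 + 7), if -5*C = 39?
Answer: -1716/5 ≈ -343.20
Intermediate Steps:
C = -39/5 (C = -⅕*39 = -39/5 ≈ -7.8000)
C*(37 + 7) = -39*(37 + 7)/5 = -39/5*44 = -1716/5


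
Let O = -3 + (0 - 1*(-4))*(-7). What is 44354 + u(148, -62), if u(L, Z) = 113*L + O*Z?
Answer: 63000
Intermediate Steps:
O = -31 (O = -3 + (0 + 4)*(-7) = -3 + 4*(-7) = -3 - 28 = -31)
u(L, Z) = -31*Z + 113*L (u(L, Z) = 113*L - 31*Z = -31*Z + 113*L)
44354 + u(148, -62) = 44354 + (-31*(-62) + 113*148) = 44354 + (1922 + 16724) = 44354 + 18646 = 63000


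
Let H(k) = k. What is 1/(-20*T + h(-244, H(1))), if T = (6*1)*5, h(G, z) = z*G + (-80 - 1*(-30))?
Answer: -1/894 ≈ -0.0011186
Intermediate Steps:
h(G, z) = -50 + G*z (h(G, z) = G*z + (-80 + 30) = G*z - 50 = -50 + G*z)
T = 30 (T = 6*5 = 30)
1/(-20*T + h(-244, H(1))) = 1/(-20*30 + (-50 - 244*1)) = 1/(-600 + (-50 - 244)) = 1/(-600 - 294) = 1/(-894) = -1/894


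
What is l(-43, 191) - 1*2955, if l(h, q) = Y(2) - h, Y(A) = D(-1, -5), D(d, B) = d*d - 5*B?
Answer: -2886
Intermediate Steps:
D(d, B) = d² - 5*B
Y(A) = 26 (Y(A) = (-1)² - 5*(-5) = 1 + 25 = 26)
l(h, q) = 26 - h
l(-43, 191) - 1*2955 = (26 - 1*(-43)) - 1*2955 = (26 + 43) - 2955 = 69 - 2955 = -2886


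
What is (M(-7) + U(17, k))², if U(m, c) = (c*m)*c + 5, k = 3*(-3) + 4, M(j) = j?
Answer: 178929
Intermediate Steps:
k = -5 (k = -9 + 4 = -5)
U(m, c) = 5 + m*c² (U(m, c) = m*c² + 5 = 5 + m*c²)
(M(-7) + U(17, k))² = (-7 + (5 + 17*(-5)²))² = (-7 + (5 + 17*25))² = (-7 + (5 + 425))² = (-7 + 430)² = 423² = 178929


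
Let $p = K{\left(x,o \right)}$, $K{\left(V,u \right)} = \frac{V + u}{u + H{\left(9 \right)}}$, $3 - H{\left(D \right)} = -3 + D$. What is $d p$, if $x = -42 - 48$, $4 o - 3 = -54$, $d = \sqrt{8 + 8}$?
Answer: $\frac{548}{21} \approx 26.095$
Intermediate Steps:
$d = 4$ ($d = \sqrt{16} = 4$)
$H{\left(D \right)} = 6 - D$ ($H{\left(D \right)} = 3 - \left(-3 + D\right) = 6 - D$)
$o = - \frac{51}{4}$ ($o = \frac{3}{4} + \frac{1}{4} \left(-54\right) = \frac{3}{4} - \frac{27}{2} = - \frac{51}{4} \approx -12.75$)
$x = -90$
$K{\left(V,u \right)} = \frac{V + u}{-3 + u}$ ($K{\left(V,u \right)} = \frac{V + u}{u + \left(6 - 9\right)} = \frac{V + u}{u - 3} = \frac{V + u}{-3 + u}$)
$p = \frac{137}{21}$ ($p = \frac{-90 - \frac{51}{4}}{-3 - \frac{51}{4}} = \frac{1}{- \frac{63}{4}} \left(- \frac{411}{4}\right) = \left(- \frac{4}{63}\right) \left(- \frac{411}{4}\right) = \frac{137}{21} \approx 6.5238$)
$d p = 4 \cdot \frac{137}{21} = \frac{548}{21}$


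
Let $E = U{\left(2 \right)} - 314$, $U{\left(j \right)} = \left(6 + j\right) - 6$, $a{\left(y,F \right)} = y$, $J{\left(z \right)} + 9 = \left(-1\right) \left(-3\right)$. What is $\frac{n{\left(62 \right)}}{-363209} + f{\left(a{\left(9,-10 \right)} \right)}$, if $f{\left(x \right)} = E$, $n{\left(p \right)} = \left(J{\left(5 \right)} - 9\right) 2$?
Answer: $- \frac{113321178}{363209} \approx -312.0$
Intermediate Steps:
$J{\left(z \right)} = -6$ ($J{\left(z \right)} = -9 - -3 = -9 + 3 = -6$)
$n{\left(p \right)} = -30$ ($n{\left(p \right)} = \left(-6 - 9\right) 2 = \left(-15\right) 2 = -30$)
$U{\left(j \right)} = j$
$E = -312$ ($E = 2 - 314 = -312$)
$f{\left(x \right)} = -312$
$\frac{n{\left(62 \right)}}{-363209} + f{\left(a{\left(9,-10 \right)} \right)} = - \frac{30}{-363209} - 312 = \left(-30\right) \left(- \frac{1}{363209}\right) - 312 = \frac{30}{363209} - 312 = - \frac{113321178}{363209}$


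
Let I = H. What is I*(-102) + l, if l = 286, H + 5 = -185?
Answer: 19666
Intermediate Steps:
H = -190 (H = -5 - 185 = -190)
I = -190
I*(-102) + l = -190*(-102) + 286 = 19380 + 286 = 19666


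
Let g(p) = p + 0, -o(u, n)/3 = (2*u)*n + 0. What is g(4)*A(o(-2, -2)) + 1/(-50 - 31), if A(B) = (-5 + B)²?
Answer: 272483/81 ≈ 3364.0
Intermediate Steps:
o(u, n) = -6*n*u (o(u, n) = -3*((2*u)*n + 0) = -3*(2*n*u + 0) = -6*n*u)
g(p) = p
g(4)*A(o(-2, -2)) + 1/(-50 - 31) = 4*(-5 - 6*(-2)*(-2))² + 1/(-50 - 31) = 4*(-5 - 24)² + 1/(-81) = 4*(-29)² - 1/81 = 4*841 - 1/81 = 3364 - 1/81 = 272483/81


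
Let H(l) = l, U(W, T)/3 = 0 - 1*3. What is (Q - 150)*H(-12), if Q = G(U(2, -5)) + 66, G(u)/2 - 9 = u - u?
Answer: 792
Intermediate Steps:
U(W, T) = -9 (U(W, T) = 3*(0 - 1*3) = 3*(0 - 3) = 3*(-3) = -9)
G(u) = 18 (G(u) = 18 + 2*(u - u) = 18 + 2*0 = 18 + 0 = 18)
Q = 84 (Q = 18 + 66 = 84)
(Q - 150)*H(-12) = (84 - 150)*(-12) = -66*(-12) = 792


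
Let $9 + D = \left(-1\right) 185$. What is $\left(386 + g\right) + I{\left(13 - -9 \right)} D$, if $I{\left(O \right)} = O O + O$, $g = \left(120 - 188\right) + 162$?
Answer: $-97684$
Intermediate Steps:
$g = 94$ ($g = -68 + 162 = 94$)
$I{\left(O \right)} = O + O^{2}$ ($I{\left(O \right)} = O^{2} + O = O + O^{2}$)
$D = -194$ ($D = -9 - 185 = -194$)
$\left(386 + g\right) + I{\left(13 - -9 \right)} D = \left(386 + 94\right) + \left(13 - -9\right) \left(1 + \left(13 - -9\right)\right) \left(-194\right) = 480 + \left(13 + 9\right) \left(1 + \left(13 + 9\right)\right) \left(-194\right) = 480 + 22 \left(1 + 22\right) \left(-194\right) = 480 + 22 \cdot 23 \left(-194\right) = 480 + 506 \left(-194\right) = 480 - 98164 = -97684$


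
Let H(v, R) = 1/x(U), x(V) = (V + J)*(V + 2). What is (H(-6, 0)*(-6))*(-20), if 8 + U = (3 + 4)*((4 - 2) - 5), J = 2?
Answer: 40/243 ≈ 0.16461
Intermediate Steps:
U = -29 (U = -8 + (3 + 4)*((4 - 2) - 5) = -8 + 7*(2 - 5) = -8 + 7*(-3) = -8 - 21 = -29)
x(V) = (2 + V)² (x(V) = (V + 2)*(V + 2) = (2 + V)*(2 + V) = (2 + V)²)
H(v, R) = 1/729 (H(v, R) = 1/(4 + (-29)² + 4*(-29)) = 1/(4 + 841 - 116) = 1/729)
(H(-6, 0)*(-6))*(-20) = ((1/729)*(-6))*(-20) = -2/243*(-20) = 40/243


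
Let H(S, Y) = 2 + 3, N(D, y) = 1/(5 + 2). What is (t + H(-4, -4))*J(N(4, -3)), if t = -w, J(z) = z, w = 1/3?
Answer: ⅔ ≈ 0.66667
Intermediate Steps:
w = ⅓ ≈ 0.33333
N(D, y) = ⅐ (N(D, y) = 1/7 = ⅐)
H(S, Y) = 5
t = -⅓ (t = -1*⅓ = -⅓ ≈ -0.33333)
(t + H(-4, -4))*J(N(4, -3)) = (-⅓ + 5)*(⅐) = (14/3)*(⅐) = ⅔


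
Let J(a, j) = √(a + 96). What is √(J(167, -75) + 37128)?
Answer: √(37128 + √263) ≈ 192.73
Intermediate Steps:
J(a, j) = √(96 + a)
√(J(167, -75) + 37128) = √(√(96 + 167) + 37128) = √(√263 + 37128) = √(37128 + √263)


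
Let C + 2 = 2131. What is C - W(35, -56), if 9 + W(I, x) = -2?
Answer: 2140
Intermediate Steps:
C = 2129 (C = -2 + 2131 = 2129)
W(I, x) = -11 (W(I, x) = -9 - 2 = -11)
C - W(35, -56) = 2129 - 1*(-11) = 2129 + 11 = 2140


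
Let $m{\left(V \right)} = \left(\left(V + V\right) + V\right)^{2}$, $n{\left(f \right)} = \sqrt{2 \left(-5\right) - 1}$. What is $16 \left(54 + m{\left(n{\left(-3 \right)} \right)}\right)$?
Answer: $-720$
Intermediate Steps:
$n{\left(f \right)} = i \sqrt{11}$ ($n{\left(f \right)} = \sqrt{-10 - 1} = \sqrt{-11} = i \sqrt{11}$)
$m{\left(V \right)} = 9 V^{2}$ ($m{\left(V \right)} = \left(2 V + V\right)^{2} = \left(3 V\right)^{2} = 9 V^{2}$)
$16 \left(54 + m{\left(n{\left(-3 \right)} \right)}\right) = 16 \left(54 + 9 \left(i \sqrt{11}\right)^{2}\right) = 16 \left(54 + 9 \left(-11\right)\right) = 16 \left(54 - 99\right) = 16 \left(-45\right) = -720$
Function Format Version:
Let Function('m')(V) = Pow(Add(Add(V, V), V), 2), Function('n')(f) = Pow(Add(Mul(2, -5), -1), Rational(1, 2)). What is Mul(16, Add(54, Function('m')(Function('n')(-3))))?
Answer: -720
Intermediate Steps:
Function('n')(f) = Mul(I, Pow(11, Rational(1, 2))) (Function('n')(f) = Pow(Add(-10, -1), Rational(1, 2)) = Pow(-11, Rational(1, 2)) = Mul(I, Pow(11, Rational(1, 2))))
Function('m')(V) = Mul(9, Pow(V, 2)) (Function('m')(V) = Pow(Add(Mul(2, V), V), 2) = Pow(Mul(3, V), 2) = Mul(9, Pow(V, 2)))
Mul(16, Add(54, Function('m')(Function('n')(-3)))) = Mul(16, Add(54, Mul(9, Pow(Mul(I, Pow(11, Rational(1, 2))), 2)))) = Mul(16, Add(54, Mul(9, -11))) = Mul(16, Add(54, -99)) = Mul(16, -45) = -720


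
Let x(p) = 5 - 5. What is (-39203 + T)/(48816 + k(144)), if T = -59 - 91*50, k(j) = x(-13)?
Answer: -1217/1356 ≈ -0.89749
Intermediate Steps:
x(p) = 0
k(j) = 0
T = -4609 (T = -59 - 4550 = -4609)
(-39203 + T)/(48816 + k(144)) = (-39203 - 4609)/(48816 + 0) = -43812/48816 = -43812*1/48816 = -1217/1356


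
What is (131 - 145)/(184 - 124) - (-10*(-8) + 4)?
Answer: -2527/30 ≈ -84.233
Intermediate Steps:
(131 - 145)/(184 - 124) - (-10*(-8) + 4) = -14/60 - (80 + 4) = -14*1/60 - 1*84 = -7/30 - 84 = -2527/30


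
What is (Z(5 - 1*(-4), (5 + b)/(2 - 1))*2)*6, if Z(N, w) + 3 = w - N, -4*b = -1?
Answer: -81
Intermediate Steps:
b = 1/4 (b = -1/4*(-1) = 1/4 ≈ 0.25000)
Z(N, w) = -3 + w - N (Z(N, w) = -3 + (w - N) = -3 + w - N)
(Z(5 - 1*(-4), (5 + b)/(2 - 1))*2)*6 = ((-3 + (5 + 1/4)/(2 - 1) - (5 - 1*(-4)))*2)*6 = ((-3 + (21/4)/1 - (5 + 4))*2)*6 = ((-3 + (21/4)*1 - 1*9)*2)*6 = ((-3 + 21/4 - 9)*2)*6 = -27/4*2*6 = -27/2*6 = -81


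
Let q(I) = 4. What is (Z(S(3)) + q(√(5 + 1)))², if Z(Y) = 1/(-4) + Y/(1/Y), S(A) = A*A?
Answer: 114921/16 ≈ 7182.6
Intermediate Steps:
S(A) = A²
Z(Y) = -¼ + Y² (Z(Y) = 1*(-¼) + Y*Y = -¼ + Y²)
(Z(S(3)) + q(√(5 + 1)))² = ((-¼ + (3²)²) + 4)² = ((-¼ + 9²) + 4)² = ((-¼ + 81) + 4)² = (323/4 + 4)² = (339/4)² = 114921/16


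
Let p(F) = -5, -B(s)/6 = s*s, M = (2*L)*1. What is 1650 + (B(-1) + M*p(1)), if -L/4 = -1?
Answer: 1604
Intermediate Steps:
L = 4 (L = -4*(-1) = 4)
M = 8 (M = (2*4)*1 = 8*1 = 8)
B(s) = -6*s² (B(s) = -6*s*s = -6*s²)
1650 + (B(-1) + M*p(1)) = 1650 + (-6*(-1)² + 8*(-5)) = 1650 + (-6*1 - 40) = 1650 + (-6 - 40) = 1650 - 46 = 1604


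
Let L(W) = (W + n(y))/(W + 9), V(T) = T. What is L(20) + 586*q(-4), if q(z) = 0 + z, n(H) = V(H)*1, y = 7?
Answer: -67949/29 ≈ -2343.1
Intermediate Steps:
n(H) = H (n(H) = H*1 = H)
q(z) = z
L(W) = (7 + W)/(9 + W) (L(W) = (W + 7)/(W + 9) = (7 + W)/(9 + W))
L(20) + 586*q(-4) = (7 + 20)/(9 + 20) + 586*(-4) = 27/29 - 2344 = -67949/29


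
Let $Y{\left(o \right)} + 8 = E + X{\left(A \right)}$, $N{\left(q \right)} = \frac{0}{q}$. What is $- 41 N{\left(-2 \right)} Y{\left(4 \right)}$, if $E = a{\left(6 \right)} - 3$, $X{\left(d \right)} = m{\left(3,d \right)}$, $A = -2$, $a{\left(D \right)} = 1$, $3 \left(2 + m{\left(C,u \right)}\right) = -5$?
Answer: $0$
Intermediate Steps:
$m{\left(C,u \right)} = - \frac{11}{3}$ ($m{\left(C,u \right)} = -2 + \frac{1}{3} \left(-5\right) = -2 - \frac{5}{3} = - \frac{11}{3}$)
$X{\left(d \right)} = - \frac{11}{3}$
$E = -2$ ($E = 1 - 3 = -2$)
$N{\left(q \right)} = 0$
$Y{\left(o \right)} = - \frac{41}{3}$ ($Y{\left(o \right)} = -8 - \frac{17}{3} = - \frac{41}{3}$)
$- 41 N{\left(-2 \right)} Y{\left(4 \right)} = \left(-41\right) 0 \left(- \frac{41}{3}\right) = 0 \left(- \frac{41}{3}\right) = 0$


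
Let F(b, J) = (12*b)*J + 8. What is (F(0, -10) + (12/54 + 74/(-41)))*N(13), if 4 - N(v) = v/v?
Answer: 2368/123 ≈ 19.252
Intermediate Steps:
N(v) = 3 (N(v) = 4 - v/v = 4 - 1*1 = 4 - 1 = 3)
F(b, J) = 8 + 12*J*b (F(b, J) = 12*J*b + 8 = 8 + 12*J*b)
(F(0, -10) + (12/54 + 74/(-41)))*N(13) = ((8 + 12*(-10)*0) + (12/54 + 74/(-41)))*3 = ((8 + 0) + (12*(1/54) + 74*(-1/41)))*3 = (8 + (2/9 - 74/41))*3 = (8 - 584/369)*3 = (2368/369)*3 = 2368/123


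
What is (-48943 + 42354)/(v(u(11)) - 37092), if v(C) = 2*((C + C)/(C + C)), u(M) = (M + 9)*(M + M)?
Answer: 6589/37090 ≈ 0.17765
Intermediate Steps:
u(M) = 2*M*(9 + M) (u(M) = (9 + M)*(2*M) = 2*M*(9 + M))
v(C) = 2 (v(C) = 2*((2*C)/((2*C))) = 2*((2*C)*(1/(2*C))) = 2*1 = 2)
(-48943 + 42354)/(v(u(11)) - 37092) = (-48943 + 42354)/(2 - 37092) = -6589/(-37090) = -6589*(-1/37090) = 6589/37090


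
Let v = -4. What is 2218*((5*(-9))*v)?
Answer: 399240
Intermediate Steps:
2218*((5*(-9))*v) = 2218*((5*(-9))*(-4)) = 2218*(-45*(-4)) = 2218*180 = 399240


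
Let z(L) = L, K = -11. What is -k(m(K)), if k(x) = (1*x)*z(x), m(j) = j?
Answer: -121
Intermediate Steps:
k(x) = x² (k(x) = (1*x)*x = x*x = x²)
-k(m(K)) = -1*(-11)² = -1*121 = -121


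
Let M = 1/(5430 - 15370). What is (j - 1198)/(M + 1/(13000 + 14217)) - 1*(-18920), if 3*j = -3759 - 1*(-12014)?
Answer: -1259992221260/51831 ≈ -2.4310e+7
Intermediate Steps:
j = 8255/3 (j = (-3759 - 1*(-12014))/3 = (-3759 + 12014)/3 = (⅓)*8255 = 8255/3 ≈ 2751.7)
M = -1/9940 (M = 1/(-9940) = -1/9940 ≈ -0.00010060)
(j - 1198)/(M + 1/(13000 + 14217)) - 1*(-18920) = (8255/3 - 1198)/(-1/9940 + 1/(13000 + 14217)) - 1*(-18920) = 4661/(3*(-1/9940 + 1/27217)) + 18920 = 4661/(3*(-17277/270536980)) + 18920 = (4661/3)*(-270536980/17277) + 18920 = -1260972863780/51831 + 18920 = -1259992221260/51831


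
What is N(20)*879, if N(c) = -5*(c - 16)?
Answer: -17580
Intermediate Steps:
N(c) = 80 - 5*c (N(c) = -5*(-16 + c) = 80 - 5*c)
N(20)*879 = (80 - 5*20)*879 = (80 - 100)*879 = -20*879 = -17580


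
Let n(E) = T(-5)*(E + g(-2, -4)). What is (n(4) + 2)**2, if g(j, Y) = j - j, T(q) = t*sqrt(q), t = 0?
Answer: 4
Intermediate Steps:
T(q) = 0 (T(q) = 0*sqrt(q) = 0)
g(j, Y) = 0
n(E) = 0 (n(E) = 0*(E + 0) = 0*E = 0)
(n(4) + 2)**2 = (0 + 2)**2 = 2**2 = 4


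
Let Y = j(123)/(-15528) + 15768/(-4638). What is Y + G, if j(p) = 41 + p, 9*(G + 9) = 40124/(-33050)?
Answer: -1866273124469/148763965950 ≈ -12.545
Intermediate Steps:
G = -1358587/148725 (G = -9 + (40124/(-33050))/9 = -9 + (40124*(-1/33050))/9 = -9 + (1/9)*(-20062/16525) = -9 - 20062/148725 = -1358587/148725 ≈ -9.1349)
Y = -10233589/3000786 (Y = (41 + 123)/(-15528) + 15768/(-4638) = 164*(-1/15528) + 15768*(-1/4638) = -41/3882 - 2628/773 = -10233589/3000786 ≈ -3.4103)
Y + G = -10233589/3000786 - 1358587/148725 = -1866273124469/148763965950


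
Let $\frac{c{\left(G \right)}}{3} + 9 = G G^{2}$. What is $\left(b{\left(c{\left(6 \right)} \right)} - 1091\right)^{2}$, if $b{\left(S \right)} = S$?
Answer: $220900$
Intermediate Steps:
$c{\left(G \right)} = -27 + 3 G^{3}$ ($c{\left(G \right)} = -27 + 3 G G^{2} = -27 + 3 G^{3}$)
$\left(b{\left(c{\left(6 \right)} \right)} - 1091\right)^{2} = \left(\left(-27 + 3 \cdot 6^{3}\right) - 1091\right)^{2} = \left(\left(-27 + 3 \cdot 216\right) - 1091\right)^{2} = \left(\left(-27 + 648\right) - 1091\right)^{2} = \left(621 - 1091\right)^{2} = \left(-470\right)^{2} = 220900$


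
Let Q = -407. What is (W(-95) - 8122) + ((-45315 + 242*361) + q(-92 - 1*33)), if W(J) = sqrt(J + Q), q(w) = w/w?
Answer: 33926 + I*sqrt(502) ≈ 33926.0 + 22.405*I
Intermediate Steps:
q(w) = 1
W(J) = sqrt(-407 + J) (W(J) = sqrt(J - 407) = sqrt(-407 + J))
(W(-95) - 8122) + ((-45315 + 242*361) + q(-92 - 1*33)) = (sqrt(-407 - 95) - 8122) + ((-45315 + 242*361) + 1) = (sqrt(-502) - 8122) + ((-45315 + 87362) + 1) = (I*sqrt(502) - 8122) + (42047 + 1) = (-8122 + I*sqrt(502)) + 42048 = 33926 + I*sqrt(502)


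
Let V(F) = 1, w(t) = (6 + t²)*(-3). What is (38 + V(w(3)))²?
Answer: 1521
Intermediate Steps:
w(t) = -18 - 3*t²
(38 + V(w(3)))² = (38 + 1)² = 39² = 1521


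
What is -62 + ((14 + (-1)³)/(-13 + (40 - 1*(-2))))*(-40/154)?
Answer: -138706/2233 ≈ -62.116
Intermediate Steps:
-62 + ((14 + (-1)³)/(-13 + (40 - 1*(-2))))*(-40/154) = -62 + ((14 - 1)/(-13 + (40 + 2)))*(-40*1/154) = -62 + (13/(-13 + 42))*(-20/77) = -62 + (13/29)*(-20/77) = -62 - 260/2233 = -138706/2233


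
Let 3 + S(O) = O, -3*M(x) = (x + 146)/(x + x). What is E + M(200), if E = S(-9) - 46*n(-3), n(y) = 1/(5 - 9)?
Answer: -473/600 ≈ -0.78833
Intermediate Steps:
n(y) = -¼ (n(y) = 1/(-4) = -¼)
M(x) = -(146 + x)/(6*x) (M(x) = -(x + 146)/(3*(x + x)) = -(146 + x)/(3*(2*x)) = -(146 + x)*1/(2*x)/3 = -(146 + x)/(6*x))
S(O) = -3 + O
E = -½ (E = (-3 - 9) - 46*(-¼) = -12 + 23/2 = -½ ≈ -0.50000)
E + M(200) = -½ + (⅙)*(-146 - 1*200)/200 = -½ + (⅙)*(1/200)*(-146 - 200) = -½ + (⅙)*(1/200)*(-346) = -½ - 173/600 = -473/600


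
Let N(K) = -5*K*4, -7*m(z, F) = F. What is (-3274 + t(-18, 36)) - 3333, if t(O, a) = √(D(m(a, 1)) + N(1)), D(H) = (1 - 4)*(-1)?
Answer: -6607 + I*√17 ≈ -6607.0 + 4.1231*I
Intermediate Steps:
m(z, F) = -F/7
N(K) = -20*K
D(H) = 3 (D(H) = -3*(-1) = 3)
t(O, a) = I*√17 (t(O, a) = √(3 - 20*1) = √(3 - 20) = √(-17) = I*√17)
(-3274 + t(-18, 36)) - 3333 = (-3274 + I*√17) - 3333 = -6607 + I*√17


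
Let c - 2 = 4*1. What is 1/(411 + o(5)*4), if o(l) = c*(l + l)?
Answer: 1/651 ≈ 0.0015361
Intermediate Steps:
c = 6 (c = 2 + 4*1 = 2 + 4 = 6)
o(l) = 12*l (o(l) = 6*(l + l) = 6*(2*l) = 12*l)
1/(411 + o(5)*4) = 1/(411 + (12*5)*4) = 1/(411 + 60*4) = 1/(411 + 240) = 1/651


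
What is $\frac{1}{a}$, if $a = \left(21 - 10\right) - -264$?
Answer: $\frac{1}{275} \approx 0.0036364$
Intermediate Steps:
$a = 275$ ($a = 11 + 264 = 275$)
$\frac{1}{a} = \frac{1}{275}$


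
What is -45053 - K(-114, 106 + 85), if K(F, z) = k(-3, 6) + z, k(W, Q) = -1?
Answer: -45243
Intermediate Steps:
K(F, z) = -1 + z
-45053 - K(-114, 106 + 85) = -45053 - (-1 + (106 + 85)) = -45053 - (-1 + 191) = -45053 - 1*190 = -45053 - 190 = -45243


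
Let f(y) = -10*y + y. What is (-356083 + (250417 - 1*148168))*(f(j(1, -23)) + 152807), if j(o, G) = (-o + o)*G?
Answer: -38787612038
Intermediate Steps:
j(o, G) = 0 (j(o, G) = 0*G = 0)
f(y) = -9*y
(-356083 + (250417 - 1*148168))*(f(j(1, -23)) + 152807) = (-356083 + (250417 - 1*148168))*(-9*0 + 152807) = (-356083 + (250417 - 148168))*(0 + 152807) = (-356083 + 102249)*152807 = -253834*152807 = -38787612038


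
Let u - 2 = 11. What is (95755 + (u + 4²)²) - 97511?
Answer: -915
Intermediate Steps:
u = 13 (u = 2 + 11 = 13)
(95755 + (u + 4²)²) - 97511 = (95755 + (13 + 4²)²) - 97511 = (95755 + (13 + 16)²) - 97511 = (95755 + 29²) - 97511 = (95755 + 841) - 97511 = 96596 - 97511 = -915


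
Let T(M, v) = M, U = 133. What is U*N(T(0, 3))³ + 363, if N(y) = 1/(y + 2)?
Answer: 3037/8 ≈ 379.63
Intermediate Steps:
N(y) = 1/(2 + y)
U*N(T(0, 3))³ + 363 = 133*(1/(2 + 0))³ + 363 = 133*(1/2)³ + 363 = 133*(½)³ + 363 = 133*(⅛) + 363 = 133/8 + 363 = 3037/8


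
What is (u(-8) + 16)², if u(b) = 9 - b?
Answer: 1089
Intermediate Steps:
(u(-8) + 16)² = ((9 - 1*(-8)) + 16)² = ((9 + 8) + 16)² = (17 + 16)² = 33² = 1089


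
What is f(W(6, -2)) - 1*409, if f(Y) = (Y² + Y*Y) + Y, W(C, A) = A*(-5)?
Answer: -199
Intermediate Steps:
W(C, A) = -5*A
f(Y) = Y + 2*Y² (f(Y) = (Y² + Y²) + Y = 2*Y² + Y = Y + 2*Y²)
f(W(6, -2)) - 1*409 = (-5*(-2))*(1 + 2*(-5*(-2))) - 1*409 = 10*(1 + 2*10) - 409 = 10*(1 + 20) - 409 = 10*21 - 409 = 210 - 409 = -199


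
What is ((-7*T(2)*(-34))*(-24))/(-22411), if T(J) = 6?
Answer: 34272/22411 ≈ 1.5292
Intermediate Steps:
((-7*T(2)*(-34))*(-24))/(-22411) = ((-7*6*(-34))*(-24))/(-22411) = (-42*(-34)*(-24))*(-1/22411) = (1428*(-24))*(-1/22411) = -34272*(-1/22411) = 34272/22411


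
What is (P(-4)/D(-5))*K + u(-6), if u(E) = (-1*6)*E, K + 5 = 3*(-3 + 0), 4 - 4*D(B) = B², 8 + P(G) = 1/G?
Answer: 14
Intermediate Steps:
P(G) = -8 + 1/G
D(B) = 1 - B²/4
K = -14 (K = -5 + 3*(-3 + 0) = -5 + 3*(-3) = -5 - 9 = -14)
u(E) = -6*E
(P(-4)/D(-5))*K + u(-6) = ((-8 + 1/(-4))/(1 - ¼*(-5)²))*(-14) - 6*(-6) = ((-8 - ¼)/(1 - ¼*25))*(-14) + 36 = -33/(4*(1 - 25/4))*(-14) + 36 = -33/(4*(-21/4))*(-14) + 36 = -33/4*(-4/21)*(-14) + 36 = (11/7)*(-14) + 36 = -22 + 36 = 14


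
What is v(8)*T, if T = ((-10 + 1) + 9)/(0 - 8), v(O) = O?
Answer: 0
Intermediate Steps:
T = 0 (T = (-9 + 9)/(-8) = 0*(-1/8) = 0)
v(8)*T = 8*0 = 0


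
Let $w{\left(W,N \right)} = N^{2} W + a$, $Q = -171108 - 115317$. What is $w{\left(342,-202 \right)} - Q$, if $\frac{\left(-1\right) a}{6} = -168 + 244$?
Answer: $14240937$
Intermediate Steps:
$Q = -286425$
$a = -456$ ($a = - 6 \left(-168 + 244\right) = \left(-6\right) 76 = -456$)
$w{\left(W,N \right)} = -456 + W N^{2}$ ($w{\left(W,N \right)} = N^{2} W - 456 = W N^{2} - 456 = -456 + W N^{2}$)
$w{\left(342,-202 \right)} - Q = \left(-456 + 342 \left(-202\right)^{2}\right) - -286425 = \left(-456 + 342 \cdot 40804\right) + 286425 = \left(-456 + 13954968\right) + 286425 = 13954512 + 286425 = 14240937$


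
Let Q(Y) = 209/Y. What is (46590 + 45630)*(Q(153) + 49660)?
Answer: 233568329860/51 ≈ 4.5798e+9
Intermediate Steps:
(46590 + 45630)*(Q(153) + 49660) = (46590 + 45630)*(209/153 + 49660) = 92220*(209*(1/153) + 49660) = 92220*(209/153 + 49660) = 92220*(7598189/153) = 233568329860/51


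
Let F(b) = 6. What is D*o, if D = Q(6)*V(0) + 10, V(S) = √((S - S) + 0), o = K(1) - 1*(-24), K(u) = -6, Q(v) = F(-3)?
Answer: 180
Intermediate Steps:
Q(v) = 6
o = 18 (o = -6 - 1*(-24) = -6 + 24 = 18)
V(S) = 0 (V(S) = √(0 + 0) = √0 = 0)
D = 10 (D = 6*0 + 10 = 0 + 10 = 10)
D*o = 10*18 = 180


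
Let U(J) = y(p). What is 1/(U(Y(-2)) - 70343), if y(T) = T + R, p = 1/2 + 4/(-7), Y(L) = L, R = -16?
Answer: -14/985027 ≈ -1.4213e-5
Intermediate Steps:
p = -1/14 (p = 1*(½) + 4*(-⅐) = ½ - 4/7 = -1/14 ≈ -0.071429)
y(T) = -16 + T (y(T) = T - 16 = -16 + T)
U(J) = -225/14 (U(J) = -16 - 1/14 = -225/14)
1/(U(Y(-2)) - 70343) = 1/(-225/14 - 70343) = 1/(-985027/14) = -14/985027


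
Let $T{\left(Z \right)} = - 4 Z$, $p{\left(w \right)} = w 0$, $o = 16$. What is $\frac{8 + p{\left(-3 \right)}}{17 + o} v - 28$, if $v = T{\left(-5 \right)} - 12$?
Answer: $- \frac{860}{33} \approx -26.061$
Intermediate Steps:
$p{\left(w \right)} = 0$
$v = 8$ ($v = \left(-4\right) \left(-5\right) - 12 = 20 - 12 = 8$)
$\frac{8 + p{\left(-3 \right)}}{17 + o} v - 28 = \frac{8 + 0}{17 + 16} \cdot 8 - 28 = \frac{8}{33} \cdot 8 - 28 = \frac{64}{33} - 28 = - \frac{860}{33}$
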